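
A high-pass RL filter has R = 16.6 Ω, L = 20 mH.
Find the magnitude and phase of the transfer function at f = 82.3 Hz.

Step 1 — Angular frequency: ω = 2π·82.3 = 517.1 rad/s.
Step 2 — Transfer function: H(jω) = jωL/(R + jωL).
Step 3 — Numerator jωL = j·10.34; denominator R + jωL = 16.6 + j10.34.
Step 4 — H = 0.2796 + j0.4488.
Step 5 — Magnitude: |H| = 0.5288 (-5.5 dB); phase: φ = 58.1°.

|H| = 0.5288 (-5.5 dB), φ = 58.1°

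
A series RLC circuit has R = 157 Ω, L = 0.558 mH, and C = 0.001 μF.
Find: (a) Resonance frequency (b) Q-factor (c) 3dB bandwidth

Step 1 — Resonance condition Im(Z)=0 gives ω₀ = 1/√(LC).
Step 2 — ω₀ = 1/√(0.000558·1e-09) = 1.339e+06 rad/s.
Step 3 — f₀ = ω₀/(2π) = 2.131e+05 Hz.
Step 4 — Series Q: Q = ω₀L/R = 1.339e+06·0.000558/157 = 4.758.
Step 5 — 3dB bandwidth: Δω = ω₀/Q = 2.814e+05 rad/s; BW = Δω/(2π) = 4.478e+04 Hz.

(a) f₀ = 2.131e+05 Hz  (b) Q = 4.758  (c) BW = 4.478e+04 Hz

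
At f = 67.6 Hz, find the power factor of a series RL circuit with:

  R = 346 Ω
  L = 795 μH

Step 1 — Angular frequency: ω = 2π·f = 2π·67.6 = 424.7 rad/s.
Step 2 — Component impedances:
  R: Z = R = 346 Ω
  L: Z = jωL = j·424.7·0.000795 = 0 + j0.3377 Ω
Step 3 — Series combination: Z_total = R + L = 346 + j0.3377 Ω = 346∠0.1° Ω.
Step 4 — Power factor: PF = cos(φ) = Re(Z)/|Z| = 346/346 = 1.
Step 5 — Type: Im(Z) = 0.3377 ⇒ lagging (phase φ = 0.1°).

PF = 1 (lagging, φ = 0.1°)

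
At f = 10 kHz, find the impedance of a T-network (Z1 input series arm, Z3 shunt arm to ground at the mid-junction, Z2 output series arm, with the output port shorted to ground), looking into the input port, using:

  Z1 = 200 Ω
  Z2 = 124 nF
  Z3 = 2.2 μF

Step 1 — Angular frequency: ω = 2π·f = 2π·1e+04 = 6.283e+04 rad/s.
Step 2 — Component impedances:
  Z1: Z = R = 200 Ω
  Z2: Z = 1/(jωC) = -j/(ω·C) = 0 - j128.4 Ω
  Z3: Z = 1/(jωC) = -j/(ω·C) = 0 - j7.234 Ω
Step 3 — With the output port shorted to ground, the output series arm Z2 runs from the junction to ground; the shunt arm Z3 also runs from the junction to ground. They appear in parallel: Z3 || Z2 = 0 - j6.848 Ω.
Step 4 — Series with input arm Z1: Z_in = Z1 + (Z3 || Z2) = 200 - j6.848 Ω = 200.1∠-2.0° Ω.

Z = 200 - j6.848 Ω = 200.1∠-2.0° Ω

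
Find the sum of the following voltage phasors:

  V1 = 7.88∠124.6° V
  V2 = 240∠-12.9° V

Step 1 — Convert each phasor to rectangular form:
  V1 = 7.88·(cos(124.6°) + j·sin(124.6°)) = -4.475 + j6.486 V
  V2 = 240·(cos(-12.9°) + j·sin(-12.9°)) = 233.9 - j53.58 V
Step 2 — Sum components: V_total = 229.5 - j47.09 V.
Step 3 — Convert to polar: |V_total| = 234.3 V, ∠V_total = -11.6°.

V_total = 234.3∠-11.6° V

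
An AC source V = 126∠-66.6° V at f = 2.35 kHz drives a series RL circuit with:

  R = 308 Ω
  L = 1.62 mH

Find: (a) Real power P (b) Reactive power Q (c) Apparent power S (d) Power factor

Step 1 — Angular frequency: ω = 2π·f = 2π·2350 = 1.477e+04 rad/s.
Step 2 — Component impedances:
  R: Z = R = 308 Ω
  L: Z = jωL = j·1.477e+04·0.00162 = 0 + j23.92 Ω
Step 3 — Series combination: Z_total = R + L = 308 + j23.92 Ω = 308.9∠4.4° Ω.
Step 4 — Source phasor: V = 126∠-66.6° V = 50.04 - j115.6 V.
Step 5 — Current: I = V / Z = 0.1325 - j0.3857 A = 0.4079∠-71.0° A.
Step 6 — Complex power: S = V·I* = 51.24 + j3.979 VA.
Step 7 — Real power: P = Re(S) = 51.24 W.
Step 8 — Reactive power: Q = Im(S) = 3.979 VAR.
Step 9 — Apparent power: |S| = 51.39 VA.
Step 10 — Power factor: PF = P/|S| = 0.997 (lagging).

(a) P = 51.24 W  (b) Q = 3.979 VAR  (c) S = 51.39 VA  (d) PF = 0.997 (lagging)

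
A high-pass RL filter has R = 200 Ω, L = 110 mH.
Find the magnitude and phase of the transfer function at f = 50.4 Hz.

Step 1 — Angular frequency: ω = 2π·50.4 = 316.7 rad/s.
Step 2 — Transfer function: H(jω) = jωL/(R + jωL).
Step 3 — Numerator jωL = j·34.83; denominator R + jωL = 200 + j34.83.
Step 4 — H = 0.02944 + j0.169.
Step 5 — Magnitude: |H| = 0.1716 (-15.3 dB); phase: φ = 80.1°.

|H| = 0.1716 (-15.3 dB), φ = 80.1°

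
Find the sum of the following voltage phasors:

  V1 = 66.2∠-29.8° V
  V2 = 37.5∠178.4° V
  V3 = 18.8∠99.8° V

Step 1 — Convert each phasor to rectangular form:
  V1 = 66.2·(cos(-29.8°) + j·sin(-29.8°)) = 57.45 - j32.9 V
  V2 = 37.5·(cos(178.4°) + j·sin(178.4°)) = -37.49 + j1.047 V
  V3 = 18.8·(cos(99.8°) + j·sin(99.8°)) = -3.2 + j18.53 V
Step 2 — Sum components: V_total = 16.76 - j13.33 V.
Step 3 — Convert to polar: |V_total| = 21.41 V, ∠V_total = -38.5°.

V_total = 21.41∠-38.5° V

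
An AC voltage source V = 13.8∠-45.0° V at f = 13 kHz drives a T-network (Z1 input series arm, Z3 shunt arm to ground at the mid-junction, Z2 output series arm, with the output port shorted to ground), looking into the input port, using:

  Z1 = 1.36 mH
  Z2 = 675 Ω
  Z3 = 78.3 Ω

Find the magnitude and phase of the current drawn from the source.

Step 1 — Angular frequency: ω = 2π·f = 2π·1.3e+04 = 8.168e+04 rad/s.
Step 2 — Component impedances:
  Z1: Z = jωL = j·8.168e+04·0.00136 = 0 + j111.1 Ω
  Z2: Z = R = 675 Ω
  Z3: Z = R = 78.3 Ω
Step 3 — With the output port shorted to ground, the output series arm Z2 runs from the junction to ground; the shunt arm Z3 also runs from the junction to ground. They appear in parallel: Z3 || Z2 = 70.16 Ω.
Step 4 — Series with input arm Z1: Z_in = Z1 + (Z3 || Z2) = 70.16 + j111.1 Ω = 131.4∠57.7° Ω.
Step 5 — Source phasor: V = 13.8∠-45.0° V = 9.758 - j9.758 V.
Step 6 — Ohm's law: I = V / Z_total = (9.758 - j9.758) / (70.16 + j111.1) = -0.02313 - j0.1025 A.
Step 7 — Convert to polar: |I| = 0.105 A, ∠I = -102.7°.

I = 0.105∠-102.7° A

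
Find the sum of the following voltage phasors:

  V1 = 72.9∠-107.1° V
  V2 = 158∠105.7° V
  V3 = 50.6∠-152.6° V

Step 1 — Convert each phasor to rectangular form:
  V1 = 72.9·(cos(-107.1°) + j·sin(-107.1°)) = -21.44 - j69.68 V
  V2 = 158·(cos(105.7°) + j·sin(105.7°)) = -42.75 + j152.1 V
  V3 = 50.6·(cos(-152.6°) + j·sin(-152.6°)) = -44.92 - j23.29 V
Step 2 — Sum components: V_total = -109.1 + j59.14 V.
Step 3 — Convert to polar: |V_total| = 124.1 V, ∠V_total = 151.5°.

V_total = 124.1∠151.5° V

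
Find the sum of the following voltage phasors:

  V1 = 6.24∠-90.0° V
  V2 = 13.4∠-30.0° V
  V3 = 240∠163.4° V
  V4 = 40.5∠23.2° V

Step 1 — Convert each phasor to rectangular form:
  V1 = 6.24·(cos(-90.0°) + j·sin(-90.0°)) = 0 - j6.24 V
  V2 = 13.4·(cos(-30.0°) + j·sin(-30.0°)) = 11.6 - j6.7 V
  V3 = 240·(cos(163.4°) + j·sin(163.4°)) = -230 + j68.57 V
  V4 = 40.5·(cos(23.2°) + j·sin(23.2°)) = 37.22 + j15.95 V
Step 2 — Sum components: V_total = -181.2 + j71.58 V.
Step 3 — Convert to polar: |V_total| = 194.8 V, ∠V_total = 158.4°.

V_total = 194.8∠158.4° V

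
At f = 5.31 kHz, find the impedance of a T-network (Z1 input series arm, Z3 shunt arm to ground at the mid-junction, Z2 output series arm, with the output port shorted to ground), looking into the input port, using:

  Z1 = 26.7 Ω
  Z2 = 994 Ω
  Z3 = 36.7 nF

Step 1 — Angular frequency: ω = 2π·f = 2π·5310 = 3.336e+04 rad/s.
Step 2 — Component impedances:
  Z1: Z = R = 26.7 Ω
  Z2: Z = R = 994 Ω
  Z3: Z = 1/(jωC) = -j/(ω·C) = 0 - j816.7 Ω
Step 3 — With the output port shorted to ground, the output series arm Z2 runs from the junction to ground; the shunt arm Z3 also runs from the junction to ground. They appear in parallel: Z3 || Z2 = 400.6 - j487.6 Ω.
Step 4 — Series with input arm Z1: Z_in = Z1 + (Z3 || Z2) = 427.3 - j487.6 Ω = 648.3∠-48.8° Ω.

Z = 427.3 - j487.6 Ω = 648.3∠-48.8° Ω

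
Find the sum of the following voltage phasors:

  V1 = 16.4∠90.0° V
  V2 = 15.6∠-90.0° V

Step 1 — Convert each phasor to rectangular form:
  V1 = 16.4·(cos(90.0°) + j·sin(90.0°)) = 0 + j16.4 V
  V2 = 15.6·(cos(-90.0°) + j·sin(-90.0°)) = 0 - j15.6 V
Step 2 — Sum components: V_total = 0 + j0.8 V.
Step 3 — Convert to polar: |V_total| = 0.8 V, ∠V_total = 90.0°.

V_total = 0.8∠90.0° V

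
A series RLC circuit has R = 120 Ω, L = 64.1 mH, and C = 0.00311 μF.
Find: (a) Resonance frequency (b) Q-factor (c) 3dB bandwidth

Step 1 — Resonance: ω₀ = 1/√(LC) = 1/√(0.0641·3.11e-09) = 7.083e+04 rad/s.
Step 2 — f₀ = ω₀/(2π) = 1.127e+04 Hz.
Step 3 — Series Q: Q = ω₀L/R = 7.083e+04·0.0641/120 = 37.83.
Step 4 — Bandwidth: Δω = ω₀/Q = 1872 rad/s; BW = Δω/(2π) = 297.9 Hz.

(a) f₀ = 1.127e+04 Hz  (b) Q = 37.83  (c) BW = 297.9 Hz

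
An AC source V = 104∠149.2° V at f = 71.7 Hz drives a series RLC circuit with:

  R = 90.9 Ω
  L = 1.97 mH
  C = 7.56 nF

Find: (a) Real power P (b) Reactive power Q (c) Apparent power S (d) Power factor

Step 1 — Angular frequency: ω = 2π·f = 2π·71.7 = 450.5 rad/s.
Step 2 — Component impedances:
  R: Z = R = 90.9 Ω
  L: Z = jωL = j·450.5·0.00197 = 0 + j0.8875 Ω
  C: Z = 1/(jωC) = -j/(ω·C) = 0 - j2.936e+05 Ω
Step 3 — Series combination: Z_total = R + L + C = 90.9 - j2.936e+05 Ω = 2.936e+05∠-90.0° Ω.
Step 4 — Source phasor: V = 104∠149.2° V = -89.33 + j53.25 V.
Step 5 — Current: I = V / Z = -0.0001815 - j0.0003042 A = 0.0003542∠-120.8° A.
Step 6 — Complex power: S = V·I* = 1.14e-05 - j0.03684 VA.
Step 7 — Real power: P = Re(S) = 1.14e-05 W.
Step 8 — Reactive power: Q = Im(S) = -0.03684 VAR.
Step 9 — Apparent power: |S| = 0.03684 VA.
Step 10 — Power factor: PF = P/|S| = 0.0003096 (leading).

(a) P = 1.14e-05 W  (b) Q = -0.03684 VAR  (c) S = 0.03684 VA  (d) PF = 0.0003096 (leading)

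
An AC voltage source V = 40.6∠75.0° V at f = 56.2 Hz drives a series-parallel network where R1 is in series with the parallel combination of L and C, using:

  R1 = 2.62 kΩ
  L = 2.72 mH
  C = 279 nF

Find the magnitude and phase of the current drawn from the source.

Step 1 — Angular frequency: ω = 2π·f = 2π·56.2 = 353.1 rad/s.
Step 2 — Component impedances:
  R1: Z = R = 2620 Ω
  L: Z = jωL = j·353.1·0.00272 = 0 + j0.9605 Ω
  C: Z = 1/(jωC) = -j/(ω·C) = 0 - j1.015e+04 Ω
Step 3 — Parallel branch: L || C = 1/(1/L + 1/C) = 0 + j0.9606 Ω.
Step 4 — Series with R1: Z_total = R1 + (L || C) = 2620 + j0.9606 Ω = 2620∠0.0° Ω.
Step 5 — Source phasor: V = 40.6∠75.0° V = 10.51 + j39.22 V.
Step 6 — Ohm's law: I = V / Z_total = (10.51 + j39.22) / (2620 + j0.9606) = 0.004016 + j0.01497 A.
Step 7 — Convert to polar: |I| = 0.0155 A, ∠I = 75.0°.

I = 0.0155∠75.0° A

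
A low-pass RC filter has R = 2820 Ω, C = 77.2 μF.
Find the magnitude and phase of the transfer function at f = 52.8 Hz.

Step 1 — Angular frequency: ω = 2π·52.8 = 331.8 rad/s.
Step 2 — Transfer function: H(jω) = 1/(1 + jωRC).
Step 3 — Denominator: 1 + jωRC = 1 + j·331.8·2820·7.72e-05 = 1 + j72.22.
Step 4 — H = 0.0001917 - j0.01384.
Step 5 — Magnitude: |H| = 0.01384 (-37.2 dB); phase: φ = -89.2°.

|H| = 0.01384 (-37.2 dB), φ = -89.2°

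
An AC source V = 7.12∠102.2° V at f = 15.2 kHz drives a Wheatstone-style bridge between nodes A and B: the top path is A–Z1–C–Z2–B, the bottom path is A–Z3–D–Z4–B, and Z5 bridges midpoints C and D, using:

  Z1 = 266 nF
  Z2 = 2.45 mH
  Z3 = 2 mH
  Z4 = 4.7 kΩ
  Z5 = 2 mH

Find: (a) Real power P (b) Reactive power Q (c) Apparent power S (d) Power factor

Step 1 — Angular frequency: ω = 2π·f = 2π·1.52e+04 = 9.55e+04 rad/s.
Step 2 — Component impedances:
  Z1: Z = 1/(jωC) = -j/(ω·C) = 0 - j39.36 Ω
  Z2: Z = jωL = j·9.55e+04·0.00245 = 0 + j234 Ω
  Z3: Z = jωL = j·9.55e+04·0.002 = 0 + j191 Ω
  Z4: Z = R = 4700 Ω
  Z5: Z = jωL = j·9.55e+04·0.002 = 0 + j191 Ω
Step 3 — Bridge requires nodal analysis (the Z5 bridge couples midpoints C and D, so the two paths cannot be reduced to a simple series/parallel combination). Setting node B to ground and injecting 1 A at node A, the 3-node admittance system at A, C, D solves to V_A = Z_AB = 9.523 + j189.5 Ω = 189.7∠87.1° Ω.
Step 4 — Source phasor: V = 7.12∠102.2° V = -1.505 + j6.959 V.
Step 5 — Current: I = V / Z = 0.03624 + j0.009764 A = 0.03753∠15.1° A.
Step 6 — Complex power: S = V·I* = 0.01342 + j0.2669 VA.
Step 7 — Real power: P = Re(S) = 0.01342 W.
Step 8 — Reactive power: Q = Im(S) = 0.2669 VAR.
Step 9 — Apparent power: |S| = 0.2672 VA.
Step 10 — Power factor: PF = P/|S| = 0.0502 (lagging).

(a) P = 0.01342 W  (b) Q = 0.2669 VAR  (c) S = 0.2672 VA  (d) PF = 0.0502 (lagging)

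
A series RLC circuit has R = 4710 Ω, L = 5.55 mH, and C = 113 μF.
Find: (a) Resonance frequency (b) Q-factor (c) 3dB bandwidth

Step 1 — Resonance condition Im(Z)=0 gives ω₀ = 1/√(LC).
Step 2 — ω₀ = 1/√(0.00555·0.000113) = 1263 rad/s.
Step 3 — f₀ = ω₀/(2π) = 201 Hz.
Step 4 — Series Q: Q = ω₀L/R = 1263·0.00555/4710 = 0.001488.
Step 5 — 3dB bandwidth: Δω = ω₀/Q = 8.486e+05 rad/s; BW = Δω/(2π) = 1.351e+05 Hz.

(a) f₀ = 201 Hz  (b) Q = 0.001488  (c) BW = 1.351e+05 Hz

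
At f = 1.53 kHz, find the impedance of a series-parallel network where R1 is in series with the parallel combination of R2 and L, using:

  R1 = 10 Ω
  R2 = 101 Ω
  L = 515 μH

Step 1 — Angular frequency: ω = 2π·f = 2π·1530 = 9613 rad/s.
Step 2 — Component impedances:
  R1: Z = R = 10 Ω
  R2: Z = R = 101 Ω
  L: Z = jωL = j·9613·0.000515 = 0 + j4.951 Ω
Step 3 — Parallel branch: R2 || L = 1/(1/R2 + 1/L) = 0.2421 + j4.939 Ω.
Step 4 — Series with R1: Z_total = R1 + (R2 || L) = 10.24 + j4.939 Ω = 11.37∠25.7° Ω.

Z = 10.24 + j4.939 Ω = 11.37∠25.7° Ω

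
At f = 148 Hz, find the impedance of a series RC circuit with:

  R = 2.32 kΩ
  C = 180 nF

Step 1 — Angular frequency: ω = 2π·f = 2π·148 = 929.9 rad/s.
Step 2 — Component impedances:
  R: Z = R = 2320 Ω
  C: Z = 1/(jωC) = -j/(ω·C) = 0 - j5974 Ω
Step 3 — Series combination: Z_total = R + C = 2320 - j5974 Ω = 6409∠-68.8° Ω.

Z = 2320 - j5974 Ω = 6409∠-68.8° Ω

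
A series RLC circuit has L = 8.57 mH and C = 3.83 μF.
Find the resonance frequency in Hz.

Step 1 — Resonance condition Im(Z)=0 gives ω₀ = 1/√(LC).
Step 2 — ω₀ = 1/√(0.00857·3.83e-06) = 5520 rad/s.
Step 3 — f₀ = ω₀/(2π) = 878.5 Hz.

f₀ = 878.5 Hz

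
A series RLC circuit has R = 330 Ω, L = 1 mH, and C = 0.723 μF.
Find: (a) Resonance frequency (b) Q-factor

Step 1 — Resonance condition Im(Z)=0 gives ω₀ = 1/√(LC).
Step 2 — ω₀ = 1/√(0.001·7.23e-07) = 3.719e+04 rad/s.
Step 3 — f₀ = ω₀/(2π) = 5919 Hz.
Step 4 — Series Q: Q = ω₀L/R = 3.719e+04·0.001/330 = 0.1127.

(a) f₀ = 5919 Hz  (b) Q = 0.1127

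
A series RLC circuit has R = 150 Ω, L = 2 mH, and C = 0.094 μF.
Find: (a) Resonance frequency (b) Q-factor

Step 1 — Resonance condition Im(Z)=0 gives ω₀ = 1/√(LC).
Step 2 — ω₀ = 1/√(0.002·9.4e-08) = 7.293e+04 rad/s.
Step 3 — f₀ = ω₀/(2π) = 1.161e+04 Hz.
Step 4 — Series Q: Q = ω₀L/R = 7.293e+04·0.002/150 = 0.9724.

(a) f₀ = 1.161e+04 Hz  (b) Q = 0.9724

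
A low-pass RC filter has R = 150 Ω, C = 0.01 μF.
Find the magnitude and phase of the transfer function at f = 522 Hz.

Step 1 — Angular frequency: ω = 2π·522 = 3280 rad/s.
Step 2 — Transfer function: H(jω) = 1/(1 + jωRC).
Step 3 — Denominator: 1 + jωRC = 1 + j·3280·150·1e-08 = 1 + j0.00492.
Step 4 — H = 1 - j0.00492.
Step 5 — Magnitude: |H| = 1 (-0.0 dB); phase: φ = -0.3°.

|H| = 1 (-0.0 dB), φ = -0.3°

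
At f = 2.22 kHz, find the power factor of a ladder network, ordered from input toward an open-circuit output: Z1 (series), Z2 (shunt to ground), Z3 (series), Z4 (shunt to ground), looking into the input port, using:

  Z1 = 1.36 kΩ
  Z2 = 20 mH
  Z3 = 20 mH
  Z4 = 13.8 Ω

Step 1 — Angular frequency: ω = 2π·f = 2π·2220 = 1.395e+04 rad/s.
Step 2 — Component impedances:
  Z1: Z = R = 1360 Ω
  Z2: Z = jωL = j·1.395e+04·0.02 = 0 + j279 Ω
  Z3: Z = jωL = j·1.395e+04·0.02 = 0 + j279 Ω
  Z4: Z = R = 13.8 Ω
Step 3 — Ladder network (open output): work backward from the far end, alternating series and parallel combinations. Z_in = 1363 + j139.6 Ω = 1371∠5.8° Ω.
Step 4 — Power factor: PF = cos(φ) = Re(Z)/|Z| = 1363.45/1370.57 = 0.9948.
Step 5 — Type: Im(Z) = 139.6 ⇒ lagging (phase φ = 5.8°).

PF = 0.9948 (lagging, φ = 5.8°)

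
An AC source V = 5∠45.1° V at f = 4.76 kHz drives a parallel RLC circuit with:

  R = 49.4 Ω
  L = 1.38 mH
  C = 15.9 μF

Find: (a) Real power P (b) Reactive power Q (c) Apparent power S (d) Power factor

Step 1 — Angular frequency: ω = 2π·f = 2π·4760 = 2.991e+04 rad/s.
Step 2 — Component impedances:
  R: Z = R = 49.4 Ω
  L: Z = jωL = j·2.991e+04·0.00138 = 0 + j41.27 Ω
  C: Z = 1/(jωC) = -j/(ω·C) = 0 - j2.103 Ω
Step 3 — Parallel combination: 1/Z_total = 1/R + 1/L + 1/C; Z_total = 0.09919 - j2.211 Ω = 2.214∠-87.4° Ω.
Step 4 — Source phasor: V = 5∠45.1° V = 3.529 + j3.542 V.
Step 5 — Current: I = V / Z = -1.527 + j1.665 A = 2.259∠132.5° A.
Step 6 — Complex power: S = V·I* = 0.5061 - j11.28 VA.
Step 7 — Real power: P = Re(S) = 0.5061 W.
Step 8 — Reactive power: Q = Im(S) = -11.28 VAR.
Step 9 — Apparent power: |S| = 11.29 VA.
Step 10 — Power factor: PF = P/|S| = 0.04481 (leading).

(a) P = 0.5061 W  (b) Q = -11.28 VAR  (c) S = 11.29 VA  (d) PF = 0.04481 (leading)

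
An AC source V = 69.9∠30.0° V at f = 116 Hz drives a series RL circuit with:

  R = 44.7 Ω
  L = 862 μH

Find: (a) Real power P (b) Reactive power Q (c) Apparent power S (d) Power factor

Step 1 — Angular frequency: ω = 2π·f = 2π·116 = 728.8 rad/s.
Step 2 — Component impedances:
  R: Z = R = 44.7 Ω
  L: Z = jωL = j·728.8·0.000862 = 0 + j0.6283 Ω
Step 3 — Series combination: Z_total = R + L = 44.7 + j0.6283 Ω = 44.7∠0.8° Ω.
Step 4 — Source phasor: V = 69.9∠30.0° V = 60.54 + j34.95 V.
Step 5 — Current: I = V / Z = 1.365 + j0.7627 A = 1.564∠29.2° A.
Step 6 — Complex power: S = V·I* = 109.3 + j1.536 VA.
Step 7 — Real power: P = Re(S) = 109.3 W.
Step 8 — Reactive power: Q = Im(S) = 1.536 VAR.
Step 9 — Apparent power: |S| = 109.3 VA.
Step 10 — Power factor: PF = P/|S| = 0.9999 (lagging).

(a) P = 109.3 W  (b) Q = 1.536 VAR  (c) S = 109.3 VA  (d) PF = 0.9999 (lagging)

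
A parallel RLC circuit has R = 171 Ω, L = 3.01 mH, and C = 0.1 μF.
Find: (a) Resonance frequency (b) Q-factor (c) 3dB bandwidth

Step 1 — Resonance: ω₀ = 1/√(LC) = 1/√(0.00301·1e-07) = 5.764e+04 rad/s.
Step 2 — f₀ = ω₀/(2π) = 9174 Hz.
Step 3 — Parallel Q: Q = R/(ω₀L) = 171/(5.764e+04·0.00301) = 0.9856.
Step 4 — Bandwidth: Δω = ω₀/Q = 5.848e+04 rad/s; BW = Δω/(2π) = 9307 Hz.

(a) f₀ = 9174 Hz  (b) Q = 0.9856  (c) BW = 9307 Hz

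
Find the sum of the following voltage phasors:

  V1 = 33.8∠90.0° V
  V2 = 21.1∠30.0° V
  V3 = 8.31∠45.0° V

Step 1 — Convert each phasor to rectangular form:
  V1 = 33.8·(cos(90.0°) + j·sin(90.0°)) = 0 + j33.8 V
  V2 = 21.1·(cos(30.0°) + j·sin(30.0°)) = 18.27 + j10.55 V
  V3 = 8.31·(cos(45.0°) + j·sin(45.0°)) = 5.876 + j5.876 V
Step 2 — Sum components: V_total = 24.15 + j50.23 V.
Step 3 — Convert to polar: |V_total| = 55.73 V, ∠V_total = 64.3°.

V_total = 55.73∠64.3° V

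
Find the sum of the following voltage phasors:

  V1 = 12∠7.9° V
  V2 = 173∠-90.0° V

Step 1 — Convert each phasor to rectangular form:
  V1 = 12·(cos(7.9°) + j·sin(7.9°)) = 11.89 + j1.649 V
  V2 = 173·(cos(-90.0°) + j·sin(-90.0°)) = 0 - j173 V
Step 2 — Sum components: V_total = 11.89 - j171.4 V.
Step 3 — Convert to polar: |V_total| = 171.8 V, ∠V_total = -86.0°.

V_total = 171.8∠-86.0° V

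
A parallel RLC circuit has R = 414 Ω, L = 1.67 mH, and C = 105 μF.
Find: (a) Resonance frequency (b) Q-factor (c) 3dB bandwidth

Step 1 — Resonance: ω₀ = 1/√(LC) = 1/√(0.00167·0.000105) = 2388 rad/s.
Step 2 — f₀ = ω₀/(2π) = 380.1 Hz.
Step 3 — Parallel Q: Q = R/(ω₀L) = 414/(2388·0.00167) = 103.8.
Step 4 — Bandwidth: Δω = ω₀/Q = 23 rad/s; BW = Δω/(2π) = 3.661 Hz.

(a) f₀ = 380.1 Hz  (b) Q = 103.8  (c) BW = 3.661 Hz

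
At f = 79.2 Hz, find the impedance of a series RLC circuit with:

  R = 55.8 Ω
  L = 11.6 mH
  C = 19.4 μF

Step 1 — Angular frequency: ω = 2π·f = 2π·79.2 = 497.6 rad/s.
Step 2 — Component impedances:
  R: Z = R = 55.8 Ω
  L: Z = jωL = j·497.6·0.0116 = 0 + j5.772 Ω
  C: Z = 1/(jωC) = -j/(ω·C) = 0 - j103.6 Ω
Step 3 — Series combination: Z_total = R + L + C = 55.8 - j97.81 Ω = 112.6∠-60.3° Ω.

Z = 55.8 - j97.81 Ω = 112.6∠-60.3° Ω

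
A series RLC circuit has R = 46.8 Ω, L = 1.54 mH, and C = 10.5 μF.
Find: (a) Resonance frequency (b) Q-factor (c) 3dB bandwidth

Step 1 — Resonance: ω₀ = 1/√(LC) = 1/√(0.00154·1.05e-05) = 7864 rad/s.
Step 2 — f₀ = ω₀/(2π) = 1252 Hz.
Step 3 — Series Q: Q = ω₀L/R = 7864·0.00154/46.8 = 0.2588.
Step 4 — Bandwidth: Δω = ω₀/Q = 3.039e+04 rad/s; BW = Δω/(2π) = 4837 Hz.

(a) f₀ = 1252 Hz  (b) Q = 0.2588  (c) BW = 4837 Hz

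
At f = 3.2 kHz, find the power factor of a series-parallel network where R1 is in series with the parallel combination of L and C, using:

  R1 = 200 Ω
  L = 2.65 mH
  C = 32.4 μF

Step 1 — Angular frequency: ω = 2π·f = 2π·3200 = 2.011e+04 rad/s.
Step 2 — Component impedances:
  R1: Z = R = 200 Ω
  L: Z = jωL = j·2.011e+04·0.00265 = 0 + j53.28 Ω
  C: Z = 1/(jωC) = -j/(ω·C) = 0 - j1.535 Ω
Step 3 — Parallel branch: L || C = 1/(1/L + 1/C) = 0 - j1.581 Ω.
Step 4 — Series with R1: Z_total = R1 + (L || C) = 200 - j1.581 Ω = 200∠-0.5° Ω.
Step 5 — Power factor: PF = cos(φ) = Re(Z)/|Z| = 200/200 = 1.
Step 6 — Type: Im(Z) = -1.581 ⇒ leading (phase φ = -0.5°).

PF = 1 (leading, φ = -0.5°)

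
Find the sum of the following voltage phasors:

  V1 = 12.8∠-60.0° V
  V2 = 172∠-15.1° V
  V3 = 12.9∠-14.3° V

Step 1 — Convert each phasor to rectangular form:
  V1 = 12.8·(cos(-60.0°) + j·sin(-60.0°)) = 6.4 - j11.09 V
  V2 = 172·(cos(-15.1°) + j·sin(-15.1°)) = 166.1 - j44.81 V
  V3 = 12.9·(cos(-14.3°) + j·sin(-14.3°)) = 12.5 - j3.186 V
Step 2 — Sum components: V_total = 185 - j59.08 V.
Step 3 — Convert to polar: |V_total| = 194.2 V, ∠V_total = -17.7°.

V_total = 194.2∠-17.7° V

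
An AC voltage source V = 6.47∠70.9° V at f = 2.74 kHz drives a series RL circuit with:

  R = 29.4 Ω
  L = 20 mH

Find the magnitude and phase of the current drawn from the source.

Step 1 — Angular frequency: ω = 2π·f = 2π·2740 = 1.722e+04 rad/s.
Step 2 — Component impedances:
  R: Z = R = 29.4 Ω
  L: Z = jωL = j·1.722e+04·0.02 = 0 + j344.3 Ω
Step 3 — Series combination: Z_total = R + L = 29.4 + j344.3 Ω = 345.6∠85.1° Ω.
Step 4 — Source phasor: V = 6.47∠70.9° V = 2.117 + j6.114 V.
Step 5 — Ohm's law: I = V / Z_total = (2.117 + j6.114) / (29.4 + j344.3) = 0.01815 - j0.004599 A.
Step 6 — Convert to polar: |I| = 0.01872 A, ∠I = -14.2°.

I = 0.01872∠-14.2° A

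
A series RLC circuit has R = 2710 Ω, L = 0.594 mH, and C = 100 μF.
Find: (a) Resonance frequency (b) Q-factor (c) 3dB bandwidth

Step 1 — Resonance: ω₀ = 1/√(LC) = 1/√(0.000594·0.0001) = 4103 rad/s.
Step 2 — f₀ = ω₀/(2π) = 653 Hz.
Step 3 — Series Q: Q = ω₀L/R = 4103·0.000594/2710 = 0.0008993.
Step 4 — Bandwidth: Δω = ω₀/Q = 4.562e+06 rad/s; BW = Δω/(2π) = 7.261e+05 Hz.

(a) f₀ = 653 Hz  (b) Q = 0.0008993  (c) BW = 7.261e+05 Hz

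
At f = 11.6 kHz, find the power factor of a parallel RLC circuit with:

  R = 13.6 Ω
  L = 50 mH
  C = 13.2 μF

Step 1 — Angular frequency: ω = 2π·f = 2π·1.16e+04 = 7.288e+04 rad/s.
Step 2 — Component impedances:
  R: Z = R = 13.6 Ω
  L: Z = jωL = j·7.288e+04·0.05 = 0 + j3644 Ω
  C: Z = 1/(jωC) = -j/(ω·C) = 0 - j1.039 Ω
Step 3 — Parallel combination: 1/Z_total = 1/R + 1/L + 1/C; Z_total = 0.07902 - j1.034 Ω = 1.037∠-85.6° Ω.
Step 4 — Power factor: PF = cos(φ) = Re(Z)/|Z| = 0.079023/1.0367 = 0.07623.
Step 5 — Type: Im(Z) = -1.034 ⇒ leading (phase φ = -85.6°).

PF = 0.07623 (leading, φ = -85.6°)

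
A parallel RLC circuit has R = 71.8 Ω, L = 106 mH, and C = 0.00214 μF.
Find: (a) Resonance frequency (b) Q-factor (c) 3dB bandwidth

Step 1 — Resonance: ω₀ = 1/√(LC) = 1/√(0.106·2.14e-09) = 6.64e+04 rad/s.
Step 2 — f₀ = ω₀/(2π) = 1.057e+04 Hz.
Step 3 — Parallel Q: Q = R/(ω₀L) = 71.8/(6.64e+04·0.106) = 0.0102.
Step 4 — Bandwidth: Δω = ω₀/Q = 6.508e+06 rad/s; BW = Δω/(2π) = 1.036e+06 Hz.

(a) f₀ = 1.057e+04 Hz  (b) Q = 0.0102  (c) BW = 1.036e+06 Hz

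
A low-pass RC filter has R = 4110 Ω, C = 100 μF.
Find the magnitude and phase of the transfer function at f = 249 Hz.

Step 1 — Angular frequency: ω = 2π·249 = 1565 rad/s.
Step 2 — Transfer function: H(jω) = 1/(1 + jωRC).
Step 3 — Denominator: 1 + jωRC = 1 + j·1565·4110·0.0001 = 1 + j643.
Step 4 — H = 2.419e-06 - j0.001555.
Step 5 — Magnitude: |H| = 0.001555 (-56.2 dB); phase: φ = -89.9°.

|H| = 0.001555 (-56.2 dB), φ = -89.9°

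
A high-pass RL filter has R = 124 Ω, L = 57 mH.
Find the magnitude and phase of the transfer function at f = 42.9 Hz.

Step 1 — Angular frequency: ω = 2π·42.9 = 269.5 rad/s.
Step 2 — Transfer function: H(jω) = jωL/(R + jωL).
Step 3 — Numerator jωL = j·15.36; denominator R + jωL = 124 + j15.36.
Step 4 — H = 0.01512 + j0.122.
Step 5 — Magnitude: |H| = 0.123 (-18.2 dB); phase: φ = 82.9°.

|H| = 0.123 (-18.2 dB), φ = 82.9°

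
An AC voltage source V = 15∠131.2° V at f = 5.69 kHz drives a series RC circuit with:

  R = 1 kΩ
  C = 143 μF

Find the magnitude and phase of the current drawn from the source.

Step 1 — Angular frequency: ω = 2π·f = 2π·5690 = 3.575e+04 rad/s.
Step 2 — Component impedances:
  R: Z = R = 1000 Ω
  C: Z = 1/(jωC) = -j/(ω·C) = 0 - j0.1956 Ω
Step 3 — Series combination: Z_total = R + C = 1000 - j0.1956 Ω = 1000∠-0.0° Ω.
Step 4 — Source phasor: V = 15∠131.2° V = -9.88 + j11.29 V.
Step 5 — Ohm's law: I = V / Z_total = (-9.88 + j11.29) / (1000 - j0.1956) = -0.009883 + j0.01128 A.
Step 6 — Convert to polar: |I| = 0.015 A, ∠I = 131.2°.

I = 0.015∠131.2° A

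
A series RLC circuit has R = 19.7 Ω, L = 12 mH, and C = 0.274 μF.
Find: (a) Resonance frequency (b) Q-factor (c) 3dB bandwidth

Step 1 — Resonance: ω₀ = 1/√(LC) = 1/√(0.012·2.74e-07) = 1.744e+04 rad/s.
Step 2 — f₀ = ω₀/(2π) = 2776 Hz.
Step 3 — Series Q: Q = ω₀L/R = 1.744e+04·0.012/19.7 = 10.62.
Step 4 — Bandwidth: Δω = ω₀/Q = 1642 rad/s; BW = Δω/(2π) = 261.3 Hz.

(a) f₀ = 2776 Hz  (b) Q = 10.62  (c) BW = 261.3 Hz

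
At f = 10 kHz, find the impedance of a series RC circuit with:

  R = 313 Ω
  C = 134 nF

Step 1 — Angular frequency: ω = 2π·f = 2π·1e+04 = 6.283e+04 rad/s.
Step 2 — Component impedances:
  R: Z = R = 313 Ω
  C: Z = 1/(jωC) = -j/(ω·C) = 0 - j118.8 Ω
Step 3 — Series combination: Z_total = R + C = 313 - j118.8 Ω = 334.8∠-20.8° Ω.

Z = 313 - j118.8 Ω = 334.8∠-20.8° Ω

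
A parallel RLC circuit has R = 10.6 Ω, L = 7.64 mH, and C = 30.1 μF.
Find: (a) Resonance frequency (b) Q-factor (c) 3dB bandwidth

Step 1 — Resonance: ω₀ = 1/√(LC) = 1/√(0.00764·3.01e-05) = 2085 rad/s.
Step 2 — f₀ = ω₀/(2π) = 331.9 Hz.
Step 3 — Parallel Q: Q = R/(ω₀L) = 10.6/(2085·0.00764) = 0.6653.
Step 4 — Bandwidth: Δω = ω₀/Q = 3134 rad/s; BW = Δω/(2π) = 498.8 Hz.

(a) f₀ = 331.9 Hz  (b) Q = 0.6653  (c) BW = 498.8 Hz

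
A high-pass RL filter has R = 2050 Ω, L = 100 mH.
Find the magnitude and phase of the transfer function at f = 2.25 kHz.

Step 1 — Angular frequency: ω = 2π·2250 = 1.414e+04 rad/s.
Step 2 — Transfer function: H(jω) = jωL/(R + jωL).
Step 3 — Numerator jωL = j·1414; denominator R + jωL = 2050 + j1414.
Step 4 — H = 0.3223 + j0.4674.
Step 5 — Magnitude: |H| = 0.5677 (-4.9 dB); phase: φ = 55.4°.

|H| = 0.5677 (-4.9 dB), φ = 55.4°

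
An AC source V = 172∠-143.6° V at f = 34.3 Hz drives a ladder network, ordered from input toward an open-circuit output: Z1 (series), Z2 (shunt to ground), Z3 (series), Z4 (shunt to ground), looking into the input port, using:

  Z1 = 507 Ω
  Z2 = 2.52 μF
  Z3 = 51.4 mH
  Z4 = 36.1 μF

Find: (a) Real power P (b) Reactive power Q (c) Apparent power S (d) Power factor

Step 1 — Angular frequency: ω = 2π·f = 2π·34.3 = 215.5 rad/s.
Step 2 — Component impedances:
  Z1: Z = R = 507 Ω
  Z2: Z = 1/(jωC) = -j/(ω·C) = 0 - j1841 Ω
  Z3: Z = jωL = j·215.5·0.0514 = 0 + j11.08 Ω
  Z4: Z = 1/(jωC) = -j/(ω·C) = 0 - j128.5 Ω
Step 3 — Ladder network (open output): work backward from the far end, alternating series and parallel combinations. Z_in = 507 - j110.4 Ω = 518.9∠-12.3° Ω.
Step 4 — Source phasor: V = 172∠-143.6° V = -138.4 - j102.1 V.
Step 5 — Current: I = V / Z = -0.2188 - j0.249 A = 0.3315∠-131.3° A.
Step 6 — Complex power: S = V·I* = 55.71 - j12.13 VA.
Step 7 — Real power: P = Re(S) = 55.71 W.
Step 8 — Reactive power: Q = Im(S) = -12.13 VAR.
Step 9 — Apparent power: |S| = 57.01 VA.
Step 10 — Power factor: PF = P/|S| = 0.9771 (leading).

(a) P = 55.71 W  (b) Q = -12.13 VAR  (c) S = 57.01 VA  (d) PF = 0.9771 (leading)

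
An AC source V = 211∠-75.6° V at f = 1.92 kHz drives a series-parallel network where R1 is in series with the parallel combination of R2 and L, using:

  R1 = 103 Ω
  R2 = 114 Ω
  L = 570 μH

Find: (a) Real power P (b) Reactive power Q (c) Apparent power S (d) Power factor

Step 1 — Angular frequency: ω = 2π·f = 2π·1920 = 1.206e+04 rad/s.
Step 2 — Component impedances:
  R1: Z = R = 103 Ω
  R2: Z = R = 114 Ω
  L: Z = jωL = j·1.206e+04·0.00057 = 0 + j6.876 Ω
Step 3 — Parallel branch: R2 || L = 1/(1/R2 + 1/L) = 0.4133 + j6.851 Ω.
Step 4 — Series with R1: Z_total = R1 + (R2 || L) = 103.4 + j6.851 Ω = 103.6∠3.8° Ω.
Step 5 — Source phasor: V = 211∠-75.6° V = 52.47 - j204.4 V.
Step 6 — Current: I = V / Z = 0.3748 - j2.001 A = 2.036∠-79.4° A.
Step 7 — Complex power: S = V·I* = 428.6 + j28.4 VA.
Step 8 — Real power: P = Re(S) = 428.6 W.
Step 9 — Reactive power: Q = Im(S) = 28.4 VAR.
Step 10 — Apparent power: |S| = 429.6 VA.
Step 11 — Power factor: PF = P/|S| = 0.9978 (lagging).

(a) P = 428.6 W  (b) Q = 28.4 VAR  (c) S = 429.6 VA  (d) PF = 0.9978 (lagging)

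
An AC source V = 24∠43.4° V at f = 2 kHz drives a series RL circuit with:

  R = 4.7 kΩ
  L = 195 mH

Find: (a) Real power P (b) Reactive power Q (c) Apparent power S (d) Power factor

Step 1 — Angular frequency: ω = 2π·f = 2π·2000 = 1.257e+04 rad/s.
Step 2 — Component impedances:
  R: Z = R = 4700 Ω
  L: Z = jωL = j·1.257e+04·0.195 = 0 + j2450 Ω
Step 3 — Series combination: Z_total = R + L = 4700 + j2450 Ω = 5300∠27.5° Ω.
Step 4 — Source phasor: V = 24∠43.4° V = 17.44 + j16.49 V.
Step 5 — Current: I = V / Z = 0.004355 + j0.001238 A = 0.004528∠15.9° A.
Step 6 — Complex power: S = V·I* = 0.09636 + j0.05024 VA.
Step 7 — Real power: P = Re(S) = 0.09636 W.
Step 8 — Reactive power: Q = Im(S) = 0.05024 VAR.
Step 9 — Apparent power: |S| = 0.1087 VA.
Step 10 — Power factor: PF = P/|S| = 0.8867 (lagging).

(a) P = 0.09636 W  (b) Q = 0.05024 VAR  (c) S = 0.1087 VA  (d) PF = 0.8867 (lagging)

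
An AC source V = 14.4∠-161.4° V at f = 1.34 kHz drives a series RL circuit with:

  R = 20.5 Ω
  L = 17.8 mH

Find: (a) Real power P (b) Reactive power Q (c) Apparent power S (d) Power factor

Step 1 — Angular frequency: ω = 2π·f = 2π·1340 = 8419 rad/s.
Step 2 — Component impedances:
  R: Z = R = 20.5 Ω
  L: Z = jωL = j·8419·0.0178 = 0 + j149.9 Ω
Step 3 — Series combination: Z_total = R + L = 20.5 + j149.9 Ω = 151.3∠82.2° Ω.
Step 4 — Source phasor: V = 14.4∠-161.4° V = -13.65 - j4.593 V.
Step 5 — Current: I = V / Z = -0.04231 + j0.08528 A = 0.0952∠116.4° A.
Step 6 — Complex power: S = V·I* = 0.1858 + j1.358 VA.
Step 7 — Real power: P = Re(S) = 0.1858 W.
Step 8 — Reactive power: Q = Im(S) = 1.358 VAR.
Step 9 — Apparent power: |S| = 1.371 VA.
Step 10 — Power factor: PF = P/|S| = 0.1355 (lagging).

(a) P = 0.1858 W  (b) Q = 1.358 VAR  (c) S = 1.371 VA  (d) PF = 0.1355 (lagging)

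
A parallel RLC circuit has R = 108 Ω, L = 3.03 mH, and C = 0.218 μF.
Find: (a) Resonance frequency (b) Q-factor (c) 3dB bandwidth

Step 1 — Resonance: ω₀ = 1/√(LC) = 1/√(0.00303·2.18e-07) = 3.891e+04 rad/s.
Step 2 — f₀ = ω₀/(2π) = 6193 Hz.
Step 3 — Parallel Q: Q = R/(ω₀L) = 108/(3.891e+04·0.00303) = 0.9161.
Step 4 — Bandwidth: Δω = ω₀/Q = 4.247e+04 rad/s; BW = Δω/(2π) = 6760 Hz.

(a) f₀ = 6193 Hz  (b) Q = 0.9161  (c) BW = 6760 Hz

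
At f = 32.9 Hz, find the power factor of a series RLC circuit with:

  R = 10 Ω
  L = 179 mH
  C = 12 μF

Step 1 — Angular frequency: ω = 2π·f = 2π·32.9 = 206.7 rad/s.
Step 2 — Component impedances:
  R: Z = R = 10 Ω
  L: Z = jωL = j·206.7·0.179 = 0 + j37 Ω
  C: Z = 1/(jωC) = -j/(ω·C) = 0 - j403.1 Ω
Step 3 — Series combination: Z_total = R + L + C = 10 - j366.1 Ω = 366.3∠-88.4° Ω.
Step 4 — Power factor: PF = cos(φ) = Re(Z)/|Z| = 10/366.3 = 0.0273.
Step 5 — Type: Im(Z) = -366.1 ⇒ leading (phase φ = -88.4°).

PF = 0.0273 (leading, φ = -88.4°)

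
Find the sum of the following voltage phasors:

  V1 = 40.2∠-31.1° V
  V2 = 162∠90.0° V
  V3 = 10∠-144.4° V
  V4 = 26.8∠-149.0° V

Step 1 — Convert each phasor to rectangular form:
  V1 = 40.2·(cos(-31.1°) + j·sin(-31.1°)) = 34.42 - j20.76 V
  V2 = 162·(cos(90.0°) + j·sin(90.0°)) = 0 + j162 V
  V3 = 10·(cos(-144.4°) + j·sin(-144.4°)) = -8.131 - j5.821 V
  V4 = 26.8·(cos(-149.0°) + j·sin(-149.0°)) = -22.97 - j13.8 V
Step 2 — Sum components: V_total = 3.319 + j121.6 V.
Step 3 — Convert to polar: |V_total| = 121.7 V, ∠V_total = 88.4°.

V_total = 121.7∠88.4° V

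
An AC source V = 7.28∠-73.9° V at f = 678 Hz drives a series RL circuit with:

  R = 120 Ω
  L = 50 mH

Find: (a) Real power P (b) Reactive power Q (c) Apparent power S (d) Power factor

Step 1 — Angular frequency: ω = 2π·f = 2π·678 = 4260 rad/s.
Step 2 — Component impedances:
  R: Z = R = 120 Ω
  L: Z = jωL = j·4260·0.05 = 0 + j213 Ω
Step 3 — Series combination: Z_total = R + L = 120 + j213 Ω = 244.5∠60.6° Ω.
Step 4 — Source phasor: V = 7.28∠-73.9° V = 2.019 - j6.994 V.
Step 5 — Current: I = V / Z = -0.02087 - j0.02124 A = 0.02978∠-134.5° A.
Step 6 — Complex power: S = V·I* = 0.1064 + j0.1889 VA.
Step 7 — Real power: P = Re(S) = 0.1064 W.
Step 8 — Reactive power: Q = Im(S) = 0.1889 VAR.
Step 9 — Apparent power: |S| = 0.2168 VA.
Step 10 — Power factor: PF = P/|S| = 0.4908 (lagging).

(a) P = 0.1064 W  (b) Q = 0.1889 VAR  (c) S = 0.2168 VA  (d) PF = 0.4908 (lagging)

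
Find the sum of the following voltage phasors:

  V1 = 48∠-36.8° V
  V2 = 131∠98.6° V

Step 1 — Convert each phasor to rectangular form:
  V1 = 48·(cos(-36.8°) + j·sin(-36.8°)) = 38.44 - j28.75 V
  V2 = 131·(cos(98.6°) + j·sin(98.6°)) = -19.59 + j129.5 V
Step 2 — Sum components: V_total = 18.85 + j100.8 V.
Step 3 — Convert to polar: |V_total| = 102.5 V, ∠V_total = 79.4°.

V_total = 102.5∠79.4° V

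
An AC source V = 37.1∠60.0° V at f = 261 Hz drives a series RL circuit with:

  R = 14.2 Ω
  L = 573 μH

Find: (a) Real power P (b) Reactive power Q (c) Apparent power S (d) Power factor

Step 1 — Angular frequency: ω = 2π·f = 2π·261 = 1640 rad/s.
Step 2 — Component impedances:
  R: Z = R = 14.2 Ω
  L: Z = jωL = j·1640·0.000573 = 0 + j0.9397 Ω
Step 3 — Series combination: Z_total = R + L = 14.2 + j0.9397 Ω = 14.23∠3.8° Ω.
Step 4 — Source phasor: V = 37.1∠60.0° V = 18.55 + j32.13 V.
Step 5 — Current: I = V / Z = 1.45 + j2.167 A = 2.607∠56.2° A.
Step 6 — Complex power: S = V·I* = 96.51 + j6.386 VA.
Step 7 — Real power: P = Re(S) = 96.51 W.
Step 8 — Reactive power: Q = Im(S) = 6.386 VAR.
Step 9 — Apparent power: |S| = 96.72 VA.
Step 10 — Power factor: PF = P/|S| = 0.9978 (lagging).

(a) P = 96.51 W  (b) Q = 6.386 VAR  (c) S = 96.72 VA  (d) PF = 0.9978 (lagging)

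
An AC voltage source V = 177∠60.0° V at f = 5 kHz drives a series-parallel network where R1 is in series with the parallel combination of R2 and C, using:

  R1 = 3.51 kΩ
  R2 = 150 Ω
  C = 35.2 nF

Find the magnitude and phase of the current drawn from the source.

Step 1 — Angular frequency: ω = 2π·f = 2π·5000 = 3.142e+04 rad/s.
Step 2 — Component impedances:
  R1: Z = R = 3510 Ω
  R2: Z = R = 150 Ω
  C: Z = 1/(jωC) = -j/(ω·C) = 0 - j904.3 Ω
Step 3 — Parallel branch: R2 || C = 1/(1/R2 + 1/C) = 146 - j24.22 Ω.
Step 4 — Series with R1: Z_total = R1 + (R2 || C) = 3656 - j24.22 Ω = 3656∠-0.4° Ω.
Step 5 — Source phasor: V = 177∠60.0° V = 88.5 + j153.3 V.
Step 6 — Ohm's law: I = V / Z_total = (88.5 + j153.3) / (3656 - j24.22) = 0.02393 + j0.04209 A.
Step 7 — Convert to polar: |I| = 0.04841 A, ∠I = 60.4°.

I = 0.04841∠60.4° A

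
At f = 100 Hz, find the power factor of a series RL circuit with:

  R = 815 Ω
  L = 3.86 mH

Step 1 — Angular frequency: ω = 2π·f = 2π·100 = 628.3 rad/s.
Step 2 — Component impedances:
  R: Z = R = 815 Ω
  L: Z = jωL = j·628.3·0.00386 = 0 + j2.425 Ω
Step 3 — Series combination: Z_total = R + L = 815 + j2.425 Ω = 815∠0.2° Ω.
Step 4 — Power factor: PF = cos(φ) = Re(Z)/|Z| = 815/815 = 1.
Step 5 — Type: Im(Z) = 2.425 ⇒ lagging (phase φ = 0.2°).

PF = 1 (lagging, φ = 0.2°)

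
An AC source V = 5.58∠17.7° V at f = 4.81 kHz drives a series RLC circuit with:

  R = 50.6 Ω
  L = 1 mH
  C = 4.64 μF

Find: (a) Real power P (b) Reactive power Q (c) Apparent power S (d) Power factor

Step 1 — Angular frequency: ω = 2π·f = 2π·4810 = 3.022e+04 rad/s.
Step 2 — Component impedances:
  R: Z = R = 50.6 Ω
  L: Z = jωL = j·3.022e+04·0.001 = 0 + j30.22 Ω
  C: Z = 1/(jωC) = -j/(ω·C) = 0 - j7.131 Ω
Step 3 — Series combination: Z_total = R + L + C = 50.6 + j23.09 Ω = 55.62∠24.5° Ω.
Step 4 — Source phasor: V = 5.58∠17.7° V = 5.316 + j1.697 V.
Step 5 — Current: I = V / Z = 0.09961 - j0.01193 A = 0.1003∠-6.8° A.
Step 6 — Complex power: S = V·I* = 0.5093 + j0.2324 VA.
Step 7 — Real power: P = Re(S) = 0.5093 W.
Step 8 — Reactive power: Q = Im(S) = 0.2324 VAR.
Step 9 — Apparent power: |S| = 0.5598 VA.
Step 10 — Power factor: PF = P/|S| = 0.9097 (lagging).

(a) P = 0.5093 W  (b) Q = 0.2324 VAR  (c) S = 0.5598 VA  (d) PF = 0.9097 (lagging)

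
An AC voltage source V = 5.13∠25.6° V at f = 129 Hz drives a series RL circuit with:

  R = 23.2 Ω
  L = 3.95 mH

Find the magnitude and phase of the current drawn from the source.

Step 1 — Angular frequency: ω = 2π·f = 2π·129 = 810.5 rad/s.
Step 2 — Component impedances:
  R: Z = R = 23.2 Ω
  L: Z = jωL = j·810.5·0.00395 = 0 + j3.202 Ω
Step 3 — Series combination: Z_total = R + L = 23.2 + j3.202 Ω = 23.42∠7.9° Ω.
Step 4 — Source phasor: V = 5.13∠25.6° V = 4.626 + j2.217 V.
Step 5 — Ohm's law: I = V / Z_total = (4.626 + j2.217) / (23.2 + j3.202) = 0.2086 + j0.06675 A.
Step 6 — Convert to polar: |I| = 0.219 A, ∠I = 17.7°.

I = 0.219∠17.7° A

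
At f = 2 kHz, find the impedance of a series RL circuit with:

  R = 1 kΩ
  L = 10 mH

Step 1 — Angular frequency: ω = 2π·f = 2π·2000 = 1.257e+04 rad/s.
Step 2 — Component impedances:
  R: Z = R = 1000 Ω
  L: Z = jωL = j·1.257e+04·0.01 = 0 + j125.7 Ω
Step 3 — Series combination: Z_total = R + L = 1000 + j125.7 Ω = 1008∠7.2° Ω.

Z = 1000 + j125.7 Ω = 1008∠7.2° Ω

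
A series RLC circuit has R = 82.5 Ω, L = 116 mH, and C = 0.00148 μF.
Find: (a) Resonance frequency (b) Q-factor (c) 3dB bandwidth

Step 1 — Resonance: ω₀ = 1/√(LC) = 1/√(0.116·1.48e-09) = 7.632e+04 rad/s.
Step 2 — f₀ = ω₀/(2π) = 1.215e+04 Hz.
Step 3 — Series Q: Q = ω₀L/R = 7.632e+04·0.116/82.5 = 107.3.
Step 4 — Bandwidth: Δω = ω₀/Q = 711.2 rad/s; BW = Δω/(2π) = 113.2 Hz.

(a) f₀ = 1.215e+04 Hz  (b) Q = 107.3  (c) BW = 113.2 Hz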